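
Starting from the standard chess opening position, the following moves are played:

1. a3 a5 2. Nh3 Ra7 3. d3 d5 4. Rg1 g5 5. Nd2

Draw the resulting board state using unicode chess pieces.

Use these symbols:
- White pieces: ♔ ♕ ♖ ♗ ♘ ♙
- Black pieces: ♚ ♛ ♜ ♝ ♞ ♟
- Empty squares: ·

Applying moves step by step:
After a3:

♜ ♞ ♝ ♛ ♚ ♝ ♞ ♜
♟ ♟ ♟ ♟ ♟ ♟ ♟ ♟
· · · · · · · ·
· · · · · · · ·
· · · · · · · ·
♙ · · · · · · ·
· ♙ ♙ ♙ ♙ ♙ ♙ ♙
♖ ♘ ♗ ♕ ♔ ♗ ♘ ♖


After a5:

♜ ♞ ♝ ♛ ♚ ♝ ♞ ♜
· ♟ ♟ ♟ ♟ ♟ ♟ ♟
· · · · · · · ·
♟ · · · · · · ·
· · · · · · · ·
♙ · · · · · · ·
· ♙ ♙ ♙ ♙ ♙ ♙ ♙
♖ ♘ ♗ ♕ ♔ ♗ ♘ ♖


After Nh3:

♜ ♞ ♝ ♛ ♚ ♝ ♞ ♜
· ♟ ♟ ♟ ♟ ♟ ♟ ♟
· · · · · · · ·
♟ · · · · · · ·
· · · · · · · ·
♙ · · · · · · ♘
· ♙ ♙ ♙ ♙ ♙ ♙ ♙
♖ ♘ ♗ ♕ ♔ ♗ · ♖


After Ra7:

· ♞ ♝ ♛ ♚ ♝ ♞ ♜
♜ ♟ ♟ ♟ ♟ ♟ ♟ ♟
· · · · · · · ·
♟ · · · · · · ·
· · · · · · · ·
♙ · · · · · · ♘
· ♙ ♙ ♙ ♙ ♙ ♙ ♙
♖ ♘ ♗ ♕ ♔ ♗ · ♖


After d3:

· ♞ ♝ ♛ ♚ ♝ ♞ ♜
♜ ♟ ♟ ♟ ♟ ♟ ♟ ♟
· · · · · · · ·
♟ · · · · · · ·
· · · · · · · ·
♙ · · ♙ · · · ♘
· ♙ ♙ · ♙ ♙ ♙ ♙
♖ ♘ ♗ ♕ ♔ ♗ · ♖


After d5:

· ♞ ♝ ♛ ♚ ♝ ♞ ♜
♜ ♟ ♟ · ♟ ♟ ♟ ♟
· · · · · · · ·
♟ · · ♟ · · · ·
· · · · · · · ·
♙ · · ♙ · · · ♘
· ♙ ♙ · ♙ ♙ ♙ ♙
♖ ♘ ♗ ♕ ♔ ♗ · ♖


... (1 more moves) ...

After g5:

· ♞ ♝ ♛ ♚ ♝ ♞ ♜
♜ ♟ ♟ · ♟ ♟ · ♟
· · · · · · · ·
♟ · · ♟ · · ♟ ·
· · · · · · · ·
♙ · · ♙ · · · ♘
· ♙ ♙ · ♙ ♙ ♙ ♙
♖ ♘ ♗ ♕ ♔ ♗ ♖ ·


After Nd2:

· ♞ ♝ ♛ ♚ ♝ ♞ ♜
♜ ♟ ♟ · ♟ ♟ · ♟
· · · · · · · ·
♟ · · ♟ · · ♟ ·
· · · · · · · ·
♙ · · ♙ · · · ♘
· ♙ ♙ ♘ ♙ ♙ ♙ ♙
♖ · ♗ ♕ ♔ ♗ ♖ ·



  a b c d e f g h
  ─────────────────
8│· ♞ ♝ ♛ ♚ ♝ ♞ ♜│8
7│♜ ♟ ♟ · ♟ ♟ · ♟│7
6│· · · · · · · ·│6
5│♟ · · ♟ · · ♟ ·│5
4│· · · · · · · ·│4
3│♙ · · ♙ · · · ♘│3
2│· ♙ ♙ ♘ ♙ ♙ ♙ ♙│2
1│♖ · ♗ ♕ ♔ ♗ ♖ ·│1
  ─────────────────
  a b c d e f g h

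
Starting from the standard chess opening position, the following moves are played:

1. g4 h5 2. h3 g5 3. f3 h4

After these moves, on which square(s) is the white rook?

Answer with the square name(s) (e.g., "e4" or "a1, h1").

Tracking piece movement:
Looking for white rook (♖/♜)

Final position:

  a b c d e f g h
  ─────────────────
8│♜ ♞ ♝ ♛ ♚ ♝ ♞ ♜│8
7│♟ ♟ ♟ ♟ ♟ ♟ · ·│7
6│· · · · · · · ·│6
5│· · · · · · ♟ ·│5
4│· · · · · · ♙ ♟│4
3│· · · · · ♙ · ♙│3
2│♙ ♙ ♙ ♙ ♙ · · ·│2
1│♖ ♘ ♗ ♕ ♔ ♗ ♘ ♖│1
  ─────────────────
  a b c d e f g h


a1, h1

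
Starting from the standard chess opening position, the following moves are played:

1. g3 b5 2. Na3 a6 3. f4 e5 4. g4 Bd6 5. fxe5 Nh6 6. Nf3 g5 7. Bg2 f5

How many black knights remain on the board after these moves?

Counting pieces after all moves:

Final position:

  a b c d e f g h
  ─────────────────
8│♜ ♞ ♝ ♛ ♚ · · ♜│8
7│· · ♟ ♟ · · · ♟│7
6│♟ · · ♝ · · · ♞│6
5│· ♟ · · ♙ ♟ ♟ ·│5
4│· · · · · · ♙ ·│4
3│♘ · · · · ♘ · ·│3
2│♙ ♙ ♙ ♙ ♙ · ♗ ♙│2
1│♖ · ♗ ♕ ♔ · · ♖│1
  ─────────────────
  a b c d e f g h


2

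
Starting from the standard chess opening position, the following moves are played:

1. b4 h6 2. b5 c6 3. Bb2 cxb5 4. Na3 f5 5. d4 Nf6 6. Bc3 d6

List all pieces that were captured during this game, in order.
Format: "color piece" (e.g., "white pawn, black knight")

Tracking captures:
  cxb5: captured white pawn

white pawn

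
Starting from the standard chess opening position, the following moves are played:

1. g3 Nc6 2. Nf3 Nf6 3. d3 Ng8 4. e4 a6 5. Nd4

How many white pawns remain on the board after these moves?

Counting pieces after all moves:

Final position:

  a b c d e f g h
  ─────────────────
8│♜ · ♝ ♛ ♚ ♝ ♞ ♜│8
7│· ♟ ♟ ♟ ♟ ♟ ♟ ♟│7
6│♟ · ♞ · · · · ·│6
5│· · · · · · · ·│5
4│· · · ♘ ♙ · · ·│4
3│· · · ♙ · · ♙ ·│3
2│♙ ♙ ♙ · · ♙ · ♙│2
1│♖ ♘ ♗ ♕ ♔ ♗ · ♖│1
  ─────────────────
  a b c d e f g h


8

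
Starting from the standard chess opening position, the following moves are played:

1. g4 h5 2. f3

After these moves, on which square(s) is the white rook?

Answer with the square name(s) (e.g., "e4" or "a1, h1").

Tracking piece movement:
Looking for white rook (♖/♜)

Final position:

  a b c d e f g h
  ─────────────────
8│♜ ♞ ♝ ♛ ♚ ♝ ♞ ♜│8
7│♟ ♟ ♟ ♟ ♟ ♟ ♟ ·│7
6│· · · · · · · ·│6
5│· · · · · · · ♟│5
4│· · · · · · ♙ ·│4
3│· · · · · ♙ · ·│3
2│♙ ♙ ♙ ♙ ♙ · · ♙│2
1│♖ ♘ ♗ ♕ ♔ ♗ ♘ ♖│1
  ─────────────────
  a b c d e f g h


a1, h1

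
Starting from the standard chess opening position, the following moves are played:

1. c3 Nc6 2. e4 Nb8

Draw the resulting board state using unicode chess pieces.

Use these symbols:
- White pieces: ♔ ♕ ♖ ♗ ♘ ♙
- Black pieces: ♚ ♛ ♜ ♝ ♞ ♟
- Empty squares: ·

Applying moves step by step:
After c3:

♜ ♞ ♝ ♛ ♚ ♝ ♞ ♜
♟ ♟ ♟ ♟ ♟ ♟ ♟ ♟
· · · · · · · ·
· · · · · · · ·
· · · · · · · ·
· · ♙ · · · · ·
♙ ♙ · ♙ ♙ ♙ ♙ ♙
♖ ♘ ♗ ♕ ♔ ♗ ♘ ♖


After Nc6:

♜ · ♝ ♛ ♚ ♝ ♞ ♜
♟ ♟ ♟ ♟ ♟ ♟ ♟ ♟
· · ♞ · · · · ·
· · · · · · · ·
· · · · · · · ·
· · ♙ · · · · ·
♙ ♙ · ♙ ♙ ♙ ♙ ♙
♖ ♘ ♗ ♕ ♔ ♗ ♘ ♖


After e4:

♜ · ♝ ♛ ♚ ♝ ♞ ♜
♟ ♟ ♟ ♟ ♟ ♟ ♟ ♟
· · ♞ · · · · ·
· · · · · · · ·
· · · · ♙ · · ·
· · ♙ · · · · ·
♙ ♙ · ♙ · ♙ ♙ ♙
♖ ♘ ♗ ♕ ♔ ♗ ♘ ♖


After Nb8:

♜ ♞ ♝ ♛ ♚ ♝ ♞ ♜
♟ ♟ ♟ ♟ ♟ ♟ ♟ ♟
· · · · · · · ·
· · · · · · · ·
· · · · ♙ · · ·
· · ♙ · · · · ·
♙ ♙ · ♙ · ♙ ♙ ♙
♖ ♘ ♗ ♕ ♔ ♗ ♘ ♖



  a b c d e f g h
  ─────────────────
8│♜ ♞ ♝ ♛ ♚ ♝ ♞ ♜│8
7│♟ ♟ ♟ ♟ ♟ ♟ ♟ ♟│7
6│· · · · · · · ·│6
5│· · · · · · · ·│5
4│· · · · ♙ · · ·│4
3│· · ♙ · · · · ·│3
2│♙ ♙ · ♙ · ♙ ♙ ♙│2
1│♖ ♘ ♗ ♕ ♔ ♗ ♘ ♖│1
  ─────────────────
  a b c d e f g h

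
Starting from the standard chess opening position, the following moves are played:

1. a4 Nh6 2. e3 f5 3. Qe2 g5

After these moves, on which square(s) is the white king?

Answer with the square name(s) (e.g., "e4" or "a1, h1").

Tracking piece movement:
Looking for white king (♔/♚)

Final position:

  a b c d e f g h
  ─────────────────
8│♜ ♞ ♝ ♛ ♚ ♝ · ♜│8
7│♟ ♟ ♟ ♟ ♟ · · ♟│7
6│· · · · · · · ♞│6
5│· · · · · ♟ ♟ ·│5
4│♙ · · · · · · ·│4
3│· · · · ♙ · · ·│3
2│· ♙ ♙ ♙ ♕ ♙ ♙ ♙│2
1│♖ ♘ ♗ · ♔ ♗ ♘ ♖│1
  ─────────────────
  a b c d e f g h


e1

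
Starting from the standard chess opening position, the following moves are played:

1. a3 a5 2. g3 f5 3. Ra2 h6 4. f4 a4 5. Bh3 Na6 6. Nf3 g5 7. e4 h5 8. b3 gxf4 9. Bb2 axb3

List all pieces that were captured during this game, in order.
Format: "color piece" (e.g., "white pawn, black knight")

Tracking captures:
  gxf4: captured white pawn
  axb3: captured white pawn

white pawn, white pawn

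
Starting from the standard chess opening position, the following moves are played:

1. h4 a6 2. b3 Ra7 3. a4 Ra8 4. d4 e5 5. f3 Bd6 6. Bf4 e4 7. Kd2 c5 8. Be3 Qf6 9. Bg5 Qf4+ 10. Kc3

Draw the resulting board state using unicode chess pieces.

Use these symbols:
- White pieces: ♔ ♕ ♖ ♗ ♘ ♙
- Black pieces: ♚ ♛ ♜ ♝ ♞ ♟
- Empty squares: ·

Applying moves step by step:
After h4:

♜ ♞ ♝ ♛ ♚ ♝ ♞ ♜
♟ ♟ ♟ ♟ ♟ ♟ ♟ ♟
· · · · · · · ·
· · · · · · · ·
· · · · · · · ♙
· · · · · · · ·
♙ ♙ ♙ ♙ ♙ ♙ ♙ ·
♖ ♘ ♗ ♕ ♔ ♗ ♘ ♖


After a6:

♜ ♞ ♝ ♛ ♚ ♝ ♞ ♜
· ♟ ♟ ♟ ♟ ♟ ♟ ♟
♟ · · · · · · ·
· · · · · · · ·
· · · · · · · ♙
· · · · · · · ·
♙ ♙ ♙ ♙ ♙ ♙ ♙ ·
♖ ♘ ♗ ♕ ♔ ♗ ♘ ♖


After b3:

♜ ♞ ♝ ♛ ♚ ♝ ♞ ♜
· ♟ ♟ ♟ ♟ ♟ ♟ ♟
♟ · · · · · · ·
· · · · · · · ·
· · · · · · · ♙
· ♙ · · · · · ·
♙ · ♙ ♙ ♙ ♙ ♙ ·
♖ ♘ ♗ ♕ ♔ ♗ ♘ ♖


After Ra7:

· ♞ ♝ ♛ ♚ ♝ ♞ ♜
♜ ♟ ♟ ♟ ♟ ♟ ♟ ♟
♟ · · · · · · ·
· · · · · · · ·
· · · · · · · ♙
· ♙ · · · · · ·
♙ · ♙ ♙ ♙ ♙ ♙ ·
♖ ♘ ♗ ♕ ♔ ♗ ♘ ♖


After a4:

· ♞ ♝ ♛ ♚ ♝ ♞ ♜
♜ ♟ ♟ ♟ ♟ ♟ ♟ ♟
♟ · · · · · · ·
· · · · · · · ·
♙ · · · · · · ♙
· ♙ · · · · · ·
· · ♙ ♙ ♙ ♙ ♙ ·
♖ ♘ ♗ ♕ ♔ ♗ ♘ ♖


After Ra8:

♜ ♞ ♝ ♛ ♚ ♝ ♞ ♜
· ♟ ♟ ♟ ♟ ♟ ♟ ♟
♟ · · · · · · ·
· · · · · · · ·
♙ · · · · · · ♙
· ♙ · · · · · ·
· · ♙ ♙ ♙ ♙ ♙ ·
♖ ♘ ♗ ♕ ♔ ♗ ♘ ♖


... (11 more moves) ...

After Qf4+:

♜ ♞ ♝ · ♚ · ♞ ♜
· ♟ · ♟ · ♟ ♟ ♟
♟ · · ♝ · · · ·
· · ♟ · · · ♗ ·
♙ · · ♙ ♟ ♛ · ♙
· ♙ · · · ♙ · ·
· · ♙ ♔ ♙ · ♙ ·
♖ ♘ · ♕ · ♗ ♘ ♖


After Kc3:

♜ ♞ ♝ · ♚ · ♞ ♜
· ♟ · ♟ · ♟ ♟ ♟
♟ · · ♝ · · · ·
· · ♟ · · · ♗ ·
♙ · · ♙ ♟ ♛ · ♙
· ♙ ♔ · · ♙ · ·
· · ♙ · ♙ · ♙ ·
♖ ♘ · ♕ · ♗ ♘ ♖



  a b c d e f g h
  ─────────────────
8│♜ ♞ ♝ · ♚ · ♞ ♜│8
7│· ♟ · ♟ · ♟ ♟ ♟│7
6│♟ · · ♝ · · · ·│6
5│· · ♟ · · · ♗ ·│5
4│♙ · · ♙ ♟ ♛ · ♙│4
3│· ♙ ♔ · · ♙ · ·│3
2│· · ♙ · ♙ · ♙ ·│2
1│♖ ♘ · ♕ · ♗ ♘ ♖│1
  ─────────────────
  a b c d e f g h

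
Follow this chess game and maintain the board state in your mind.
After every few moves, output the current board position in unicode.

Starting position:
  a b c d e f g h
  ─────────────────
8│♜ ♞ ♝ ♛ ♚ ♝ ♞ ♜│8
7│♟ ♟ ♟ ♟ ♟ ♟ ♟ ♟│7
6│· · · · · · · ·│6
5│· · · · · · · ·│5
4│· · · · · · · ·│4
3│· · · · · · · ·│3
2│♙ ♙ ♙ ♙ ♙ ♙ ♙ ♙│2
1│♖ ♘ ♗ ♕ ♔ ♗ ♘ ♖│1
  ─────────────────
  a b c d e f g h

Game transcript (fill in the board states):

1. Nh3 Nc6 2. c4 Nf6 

  a b c d e f g h
  ─────────────────
8│♜ · ♝ ♛ ♚ ♝ · ♜│8
7│♟ ♟ ♟ ♟ ♟ ♟ ♟ ♟│7
6│· · ♞ · · ♞ · ·│6
5│· · · · · · · ·│5
4│· · ♙ · · · · ·│4
3│· · · · · · · ♘│3
2│♙ ♙ · ♙ ♙ ♙ ♙ ♙│2
1│♖ ♘ ♗ ♕ ♔ ♗ · ♖│1
  ─────────────────
  a b c d e f g h

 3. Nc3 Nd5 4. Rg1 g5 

  a b c d e f g h
  ─────────────────
8│♜ · ♝ ♛ ♚ ♝ · ♜│8
7│♟ ♟ ♟ ♟ ♟ ♟ · ♟│7
6│· · ♞ · · · · ·│6
5│· · · ♞ · · ♟ ·│5
4│· · ♙ · · · · ·│4
3│· · ♘ · · · · ♘│3
2│♙ ♙ · ♙ ♙ ♙ ♙ ♙│2
1│♖ · ♗ ♕ ♔ ♗ ♖ ·│1
  ─────────────────
  a b c d e f g h

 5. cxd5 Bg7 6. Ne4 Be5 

  a b c d e f g h
  ─────────────────
8│♜ · ♝ ♛ ♚ · · ♜│8
7│♟ ♟ ♟ ♟ ♟ ♟ · ♟│7
6│· · ♞ · · · · ·│6
5│· · · ♙ ♝ · ♟ ·│5
4│· · · · ♘ · · ·│4
3│· · · · · · · ♘│3
2│♙ ♙ · ♙ ♙ ♙ ♙ ♙│2
1│♖ · ♗ ♕ ♔ ♗ ♖ ·│1
  ─────────────────
  a b c d e f g h

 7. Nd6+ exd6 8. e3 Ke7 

  a b c d e f g h
  ─────────────────
8│♜ · ♝ ♛ · · · ♜│8
7│♟ ♟ ♟ ♟ ♚ ♟ · ♟│7
6│· · ♞ ♟ · · · ·│6
5│· · · ♙ ♝ · ♟ ·│5
4│· · · · · · · ·│4
3│· · · · ♙ · · ♘│3
2│♙ ♙ · ♙ · ♙ ♙ ♙│2
1│♖ · ♗ ♕ ♔ ♗ ♖ ·│1
  ─────────────────
  a b c d e f g h



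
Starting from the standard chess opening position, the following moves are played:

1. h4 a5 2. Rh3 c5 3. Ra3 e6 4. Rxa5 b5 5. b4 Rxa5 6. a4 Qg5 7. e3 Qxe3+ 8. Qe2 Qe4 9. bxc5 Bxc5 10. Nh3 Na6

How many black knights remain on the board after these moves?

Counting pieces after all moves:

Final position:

  a b c d e f g h
  ─────────────────
8│· · ♝ · ♚ · ♞ ♜│8
7│· · · ♟ · ♟ ♟ ♟│7
6│♞ · · · ♟ · · ·│6
5│♜ ♟ ♝ · · · · ·│5
4│♙ · · · ♛ · · ♙│4
3│· · · · · · · ♘│3
2│· · ♙ ♙ ♕ ♙ ♙ ·│2
1│♖ ♘ ♗ · ♔ ♗ · ·│1
  ─────────────────
  a b c d e f g h


2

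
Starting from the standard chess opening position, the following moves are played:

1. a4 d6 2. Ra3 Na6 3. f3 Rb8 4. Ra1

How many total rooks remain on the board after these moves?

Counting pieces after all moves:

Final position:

  a b c d e f g h
  ─────────────────
8│· ♜ ♝ ♛ ♚ ♝ ♞ ♜│8
7│♟ ♟ ♟ · ♟ ♟ ♟ ♟│7
6│♞ · · ♟ · · · ·│6
5│· · · · · · · ·│5
4│♙ · · · · · · ·│4
3│· · · · · ♙ · ·│3
2│· ♙ ♙ ♙ ♙ · ♙ ♙│2
1│♖ ♘ ♗ ♕ ♔ ♗ ♘ ♖│1
  ─────────────────
  a b c d e f g h


4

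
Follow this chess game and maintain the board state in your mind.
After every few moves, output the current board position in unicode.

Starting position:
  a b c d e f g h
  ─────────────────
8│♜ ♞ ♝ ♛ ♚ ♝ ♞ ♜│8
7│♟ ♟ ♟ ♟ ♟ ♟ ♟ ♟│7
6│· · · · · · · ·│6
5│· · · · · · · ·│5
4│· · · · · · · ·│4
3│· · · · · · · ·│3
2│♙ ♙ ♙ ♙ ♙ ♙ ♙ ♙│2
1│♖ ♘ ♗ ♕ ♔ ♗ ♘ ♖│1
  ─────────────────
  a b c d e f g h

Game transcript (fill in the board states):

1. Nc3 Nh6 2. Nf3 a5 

  a b c d e f g h
  ─────────────────
8│♜ ♞ ♝ ♛ ♚ ♝ · ♜│8
7│· ♟ ♟ ♟ ♟ ♟ ♟ ♟│7
6│· · · · · · · ♞│6
5│♟ · · · · · · ·│5
4│· · · · · · · ·│4
3│· · ♘ · · ♘ · ·│3
2│♙ ♙ ♙ ♙ ♙ ♙ ♙ ♙│2
1│♖ · ♗ ♕ ♔ ♗ · ♖│1
  ─────────────────
  a b c d e f g h

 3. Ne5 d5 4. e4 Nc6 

  a b c d e f g h
  ─────────────────
8│♜ · ♝ ♛ ♚ ♝ · ♜│8
7│· ♟ ♟ · ♟ ♟ ♟ ♟│7
6│· · ♞ · · · · ♞│6
5│♟ · · ♟ ♘ · · ·│5
4│· · · · ♙ · · ·│4
3│· · ♘ · · · · ·│3
2│♙ ♙ ♙ ♙ · ♙ ♙ ♙│2
1│♖ · ♗ ♕ ♔ ♗ · ♖│1
  ─────────────────
  a b c d e f g h

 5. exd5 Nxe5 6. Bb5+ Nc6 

  a b c d e f g h
  ─────────────────
8│♜ · ♝ ♛ ♚ ♝ · ♜│8
7│· ♟ ♟ · ♟ ♟ ♟ ♟│7
6│· · ♞ · · · · ♞│6
5│♟ ♗ · ♙ · · · ·│5
4│· · · · · · · ·│4
3│· · ♘ · · · · ·│3
2│♙ ♙ ♙ ♙ · ♙ ♙ ♙│2
1│♖ · ♗ ♕ ♔ · · ♖│1
  ─────────────────
  a b c d e f g h

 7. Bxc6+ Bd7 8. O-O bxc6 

  a b c d e f g h
  ─────────────────
8│♜ · · ♛ ♚ ♝ · ♜│8
7│· · ♟ ♝ ♟ ♟ ♟ ♟│7
6│· · ♟ · · · · ♞│6
5│♟ · · ♙ · · · ·│5
4│· · · · · · · ·│4
3│· · ♘ · · · · ·│3
2│♙ ♙ ♙ ♙ · ♙ ♙ ♙│2
1│♖ · ♗ ♕ · ♖ ♔ ·│1
  ─────────────────
  a b c d e f g h

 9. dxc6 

  a b c d e f g h
  ─────────────────
8│♜ · · ♛ ♚ ♝ · ♜│8
7│· · ♟ ♝ ♟ ♟ ♟ ♟│7
6│· · ♙ · · · · ♞│6
5│♟ · · · · · · ·│5
4│· · · · · · · ·│4
3│· · ♘ · · · · ·│3
2│♙ ♙ ♙ ♙ · ♙ ♙ ♙│2
1│♖ · ♗ ♕ · ♖ ♔ ·│1
  ─────────────────
  a b c d e f g h


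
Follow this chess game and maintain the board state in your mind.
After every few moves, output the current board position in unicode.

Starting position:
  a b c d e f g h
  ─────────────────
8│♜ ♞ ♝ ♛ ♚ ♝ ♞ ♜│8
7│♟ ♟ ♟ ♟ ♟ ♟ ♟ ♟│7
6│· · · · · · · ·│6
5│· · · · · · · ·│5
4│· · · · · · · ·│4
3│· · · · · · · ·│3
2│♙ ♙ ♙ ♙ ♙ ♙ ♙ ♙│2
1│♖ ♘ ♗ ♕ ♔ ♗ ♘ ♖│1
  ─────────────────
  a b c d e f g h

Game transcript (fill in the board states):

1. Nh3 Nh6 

  a b c d e f g h
  ─────────────────
8│♜ ♞ ♝ ♛ ♚ ♝ · ♜│8
7│♟ ♟ ♟ ♟ ♟ ♟ ♟ ♟│7
6│· · · · · · · ♞│6
5│· · · · · · · ·│5
4│· · · · · · · ·│4
3│· · · · · · · ♘│3
2│♙ ♙ ♙ ♙ ♙ ♙ ♙ ♙│2
1│♖ ♘ ♗ ♕ ♔ ♗ · ♖│1
  ─────────────────
  a b c d e f g h

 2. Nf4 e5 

  a b c d e f g h
  ─────────────────
8│♜ ♞ ♝ ♛ ♚ ♝ · ♜│8
7│♟ ♟ ♟ ♟ · ♟ ♟ ♟│7
6│· · · · · · · ♞│6
5│· · · · ♟ · · ·│5
4│· · · · · ♘ · ·│4
3│· · · · · · · ·│3
2│♙ ♙ ♙ ♙ ♙ ♙ ♙ ♙│2
1│♖ ♘ ♗ ♕ ♔ ♗ · ♖│1
  ─────────────────
  a b c d e f g h

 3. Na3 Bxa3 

  a b c d e f g h
  ─────────────────
8│♜ ♞ ♝ ♛ ♚ · · ♜│8
7│♟ ♟ ♟ ♟ · ♟ ♟ ♟│7
6│· · · · · · · ♞│6
5│· · · · ♟ · · ·│5
4│· · · · · ♘ · ·│4
3│♝ · · · · · · ·│3
2│♙ ♙ ♙ ♙ ♙ ♙ ♙ ♙│2
1│♖ · ♗ ♕ ♔ ♗ · ♖│1
  ─────────────────
  a b c d e f g h

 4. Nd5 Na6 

  a b c d e f g h
  ─────────────────
8│♜ · ♝ ♛ ♚ · · ♜│8
7│♟ ♟ ♟ ♟ · ♟ ♟ ♟│7
6│♞ · · · · · · ♞│6
5│· · · ♘ ♟ · · ·│5
4│· · · · · · · ·│4
3│♝ · · · · · · ·│3
2│♙ ♙ ♙ ♙ ♙ ♙ ♙ ♙│2
1│♖ · ♗ ♕ ♔ ♗ · ♖│1
  ─────────────────
  a b c d e f g h



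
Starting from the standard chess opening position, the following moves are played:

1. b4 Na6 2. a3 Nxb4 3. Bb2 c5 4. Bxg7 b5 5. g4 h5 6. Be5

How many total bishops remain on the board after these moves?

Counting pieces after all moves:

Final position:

  a b c d e f g h
  ─────────────────
8│♜ · ♝ ♛ ♚ ♝ ♞ ♜│8
7│♟ · · ♟ ♟ ♟ · ·│7
6│· · · · · · · ·│6
5│· ♟ ♟ · ♗ · · ♟│5
4│· ♞ · · · · ♙ ·│4
3│♙ · · · · · · ·│3
2│· · ♙ ♙ ♙ ♙ · ♙│2
1│♖ ♘ · ♕ ♔ ♗ ♘ ♖│1
  ─────────────────
  a b c d e f g h


4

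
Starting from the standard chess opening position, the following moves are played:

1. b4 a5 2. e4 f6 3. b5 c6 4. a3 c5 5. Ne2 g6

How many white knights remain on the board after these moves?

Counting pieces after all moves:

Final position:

  a b c d e f g h
  ─────────────────
8│♜ ♞ ♝ ♛ ♚ ♝ ♞ ♜│8
7│· ♟ · ♟ ♟ · · ♟│7
6│· · · · · ♟ ♟ ·│6
5│♟ ♙ ♟ · · · · ·│5
4│· · · · ♙ · · ·│4
3│♙ · · · · · · ·│3
2│· · ♙ ♙ ♘ ♙ ♙ ♙│2
1│♖ ♘ ♗ ♕ ♔ ♗ · ♖│1
  ─────────────────
  a b c d e f g h


2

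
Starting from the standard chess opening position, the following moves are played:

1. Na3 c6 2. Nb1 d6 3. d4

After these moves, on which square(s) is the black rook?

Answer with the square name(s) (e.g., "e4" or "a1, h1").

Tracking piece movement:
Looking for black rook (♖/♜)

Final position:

  a b c d e f g h
  ─────────────────
8│♜ ♞ ♝ ♛ ♚ ♝ ♞ ♜│8
7│♟ ♟ · · ♟ ♟ ♟ ♟│7
6│· · ♟ ♟ · · · ·│6
5│· · · · · · · ·│5
4│· · · ♙ · · · ·│4
3│· · · · · · · ·│3
2│♙ ♙ ♙ · ♙ ♙ ♙ ♙│2
1│♖ ♘ ♗ ♕ ♔ ♗ ♘ ♖│1
  ─────────────────
  a b c d e f g h


a8, h8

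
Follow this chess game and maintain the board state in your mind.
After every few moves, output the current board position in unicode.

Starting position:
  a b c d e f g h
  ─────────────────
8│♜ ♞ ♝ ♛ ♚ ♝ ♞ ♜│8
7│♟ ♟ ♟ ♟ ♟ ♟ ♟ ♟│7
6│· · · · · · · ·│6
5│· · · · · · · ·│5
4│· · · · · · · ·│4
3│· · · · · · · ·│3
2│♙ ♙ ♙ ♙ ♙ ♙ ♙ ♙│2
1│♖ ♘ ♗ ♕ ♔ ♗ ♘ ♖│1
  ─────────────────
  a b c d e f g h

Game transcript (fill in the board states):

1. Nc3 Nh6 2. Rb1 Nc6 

  a b c d e f g h
  ─────────────────
8│♜ · ♝ ♛ ♚ ♝ · ♜│8
7│♟ ♟ ♟ ♟ ♟ ♟ ♟ ♟│7
6│· · ♞ · · · · ♞│6
5│· · · · · · · ·│5
4│· · · · · · · ·│4
3│· · ♘ · · · · ·│3
2│♙ ♙ ♙ ♙ ♙ ♙ ♙ ♙│2
1│· ♖ ♗ ♕ ♔ ♗ ♘ ♖│1
  ─────────────────
  a b c d e f g h

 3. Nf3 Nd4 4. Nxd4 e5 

  a b c d e f g h
  ─────────────────
8│♜ · ♝ ♛ ♚ ♝ · ♜│8
7│♟ ♟ ♟ ♟ · ♟ ♟ ♟│7
6│· · · · · · · ♞│6
5│· · · · ♟ · · ·│5
4│· · · ♘ · · · ·│4
3│· · ♘ · · · · ·│3
2│♙ ♙ ♙ ♙ ♙ ♙ ♙ ♙│2
1│· ♖ ♗ ♕ ♔ ♗ · ♖│1
  ─────────────────
  a b c d e f g h

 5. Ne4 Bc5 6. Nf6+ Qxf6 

  a b c d e f g h
  ─────────────────
8│♜ · ♝ · ♚ · · ♜│8
7│♟ ♟ ♟ ♟ · ♟ ♟ ♟│7
6│· · · · · ♛ · ♞│6
5│· · ♝ · ♟ · · ·│5
4│· · · ♘ · · · ·│4
3│· · · · · · · ·│3
2│♙ ♙ ♙ ♙ ♙ ♙ ♙ ♙│2
1│· ♖ ♗ ♕ ♔ ♗ · ♖│1
  ─────────────────
  a b c d e f g h

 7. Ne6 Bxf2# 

  a b c d e f g h
  ─────────────────
8│♜ · ♝ · ♚ · · ♜│8
7│♟ ♟ ♟ ♟ · ♟ ♟ ♟│7
6│· · · · ♘ ♛ · ♞│6
5│· · · · ♟ · · ·│5
4│· · · · · · · ·│4
3│· · · · · · · ·│3
2│♙ ♙ ♙ ♙ ♙ ♝ ♙ ♙│2
1│· ♖ ♗ ♕ ♔ ♗ · ♖│1
  ─────────────────
  a b c d e f g h


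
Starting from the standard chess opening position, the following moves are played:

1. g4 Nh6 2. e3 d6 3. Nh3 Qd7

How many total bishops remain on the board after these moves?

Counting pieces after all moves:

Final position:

  a b c d e f g h
  ─────────────────
8│♜ ♞ ♝ · ♚ ♝ · ♜│8
7│♟ ♟ ♟ ♛ ♟ ♟ ♟ ♟│7
6│· · · ♟ · · · ♞│6
5│· · · · · · · ·│5
4│· · · · · · ♙ ·│4
3│· · · · ♙ · · ♘│3
2│♙ ♙ ♙ ♙ · ♙ · ♙│2
1│♖ ♘ ♗ ♕ ♔ ♗ · ♖│1
  ─────────────────
  a b c d e f g h


4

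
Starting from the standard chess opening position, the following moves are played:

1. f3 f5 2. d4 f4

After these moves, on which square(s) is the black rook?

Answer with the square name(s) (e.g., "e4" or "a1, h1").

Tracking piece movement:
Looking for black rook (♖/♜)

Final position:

  a b c d e f g h
  ─────────────────
8│♜ ♞ ♝ ♛ ♚ ♝ ♞ ♜│8
7│♟ ♟ ♟ ♟ ♟ · ♟ ♟│7
6│· · · · · · · ·│6
5│· · · · · · · ·│5
4│· · · ♙ · ♟ · ·│4
3│· · · · · ♙ · ·│3
2│♙ ♙ ♙ · ♙ · ♙ ♙│2
1│♖ ♘ ♗ ♕ ♔ ♗ ♘ ♖│1
  ─────────────────
  a b c d e f g h


a8, h8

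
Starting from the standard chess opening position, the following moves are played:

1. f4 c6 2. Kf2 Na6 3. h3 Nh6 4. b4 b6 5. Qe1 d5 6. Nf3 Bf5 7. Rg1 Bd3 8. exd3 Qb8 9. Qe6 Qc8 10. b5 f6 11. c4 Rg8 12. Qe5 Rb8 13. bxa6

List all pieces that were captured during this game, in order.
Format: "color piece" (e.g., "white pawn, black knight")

Tracking captures:
  exd3: captured black bishop
  bxa6: captured black knight

black bishop, black knight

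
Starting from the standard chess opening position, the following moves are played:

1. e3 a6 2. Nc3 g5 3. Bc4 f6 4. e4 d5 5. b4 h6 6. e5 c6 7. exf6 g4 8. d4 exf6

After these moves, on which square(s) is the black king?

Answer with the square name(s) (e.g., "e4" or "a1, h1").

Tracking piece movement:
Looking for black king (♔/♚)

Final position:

  a b c d e f g h
  ─────────────────
8│♜ ♞ ♝ ♛ ♚ ♝ ♞ ♜│8
7│· ♟ · · · · · ·│7
6│♟ · ♟ · · ♟ · ♟│6
5│· · · ♟ · · · ·│5
4│· ♙ ♗ ♙ · · ♟ ·│4
3│· · ♘ · · · · ·│3
2│♙ · ♙ · · ♙ ♙ ♙│2
1│♖ · ♗ ♕ ♔ · ♘ ♖│1
  ─────────────────
  a b c d e f g h


e8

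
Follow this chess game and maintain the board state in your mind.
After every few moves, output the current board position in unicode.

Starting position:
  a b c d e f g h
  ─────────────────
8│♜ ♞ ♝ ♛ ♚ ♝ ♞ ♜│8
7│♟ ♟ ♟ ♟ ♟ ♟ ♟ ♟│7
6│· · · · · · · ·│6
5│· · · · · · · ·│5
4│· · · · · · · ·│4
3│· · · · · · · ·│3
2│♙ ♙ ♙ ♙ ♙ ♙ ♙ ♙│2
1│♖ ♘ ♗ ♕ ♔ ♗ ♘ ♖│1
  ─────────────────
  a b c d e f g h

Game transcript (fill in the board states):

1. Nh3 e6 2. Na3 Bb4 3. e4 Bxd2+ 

  a b c d e f g h
  ─────────────────
8│♜ ♞ ♝ ♛ ♚ · ♞ ♜│8
7│♟ ♟ ♟ ♟ · ♟ ♟ ♟│7
6│· · · · ♟ · · ·│6
5│· · · · · · · ·│5
4│· · · · ♙ · · ·│4
3│♘ · · · · · · ♘│3
2│♙ ♙ ♙ ♝ · ♙ ♙ ♙│2
1│♖ · ♗ ♕ ♔ ♗ · ♖│1
  ─────────────────
  a b c d e f g h

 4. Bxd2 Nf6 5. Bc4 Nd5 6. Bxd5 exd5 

  a b c d e f g h
  ─────────────────
8│♜ ♞ ♝ ♛ ♚ · · ♜│8
7│♟ ♟ ♟ ♟ · ♟ ♟ ♟│7
6│· · · · · · · ·│6
5│· · · ♟ · · · ·│5
4│· · · · ♙ · · ·│4
3│♘ · · · · · · ♘│3
2│♙ ♙ ♙ ♗ · ♙ ♙ ♙│2
1│♖ · · ♕ ♔ · · ♖│1
  ─────────────────
  a b c d e f g h

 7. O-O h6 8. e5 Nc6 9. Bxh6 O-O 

  a b c d e f g h
  ─────────────────
8│♜ · ♝ ♛ · ♜ ♚ ·│8
7│♟ ♟ ♟ ♟ · ♟ ♟ ·│7
6│· · ♞ · · · · ♗│6
5│· · · ♟ ♙ · · ·│5
4│· · · · · · · ·│4
3│♘ · · · · · · ♘│3
2│♙ ♙ ♙ · · ♙ ♙ ♙│2
1│♖ · · ♕ · ♖ ♔ ·│1
  ─────────────────
  a b c d e f g h

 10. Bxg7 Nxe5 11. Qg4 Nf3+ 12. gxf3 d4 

  a b c d e f g h
  ─────────────────
8│♜ · ♝ ♛ · ♜ ♚ ·│8
7│♟ ♟ ♟ ♟ · ♟ ♗ ·│7
6│· · · · · · · ·│6
5│· · · · · · · ·│5
4│· · · ♟ · · ♕ ·│4
3│♘ · · · · ♙ · ♘│3
2│♙ ♙ ♙ · · ♙ · ♙│2
1│♖ · · · · ♖ ♔ ·│1
  ─────────────────
  a b c d e f g h

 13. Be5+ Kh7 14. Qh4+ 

  a b c d e f g h
  ─────────────────
8│♜ · ♝ ♛ · ♜ · ·│8
7│♟ ♟ ♟ ♟ · ♟ · ♚│7
6│· · · · · · · ·│6
5│· · · · ♗ · · ·│5
4│· · · ♟ · · · ♕│4
3│♘ · · · · ♙ · ♘│3
2│♙ ♙ ♙ · · ♙ · ♙│2
1│♖ · · · · ♖ ♔ ·│1
  ─────────────────
  a b c d e f g h


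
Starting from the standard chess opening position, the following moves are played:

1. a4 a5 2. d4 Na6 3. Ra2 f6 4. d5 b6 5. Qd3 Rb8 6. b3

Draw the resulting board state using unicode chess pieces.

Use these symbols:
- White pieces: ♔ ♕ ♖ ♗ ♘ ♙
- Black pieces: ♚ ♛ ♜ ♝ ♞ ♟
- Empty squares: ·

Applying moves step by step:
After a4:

♜ ♞ ♝ ♛ ♚ ♝ ♞ ♜
♟ ♟ ♟ ♟ ♟ ♟ ♟ ♟
· · · · · · · ·
· · · · · · · ·
♙ · · · · · · ·
· · · · · · · ·
· ♙ ♙ ♙ ♙ ♙ ♙ ♙
♖ ♘ ♗ ♕ ♔ ♗ ♘ ♖


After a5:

♜ ♞ ♝ ♛ ♚ ♝ ♞ ♜
· ♟ ♟ ♟ ♟ ♟ ♟ ♟
· · · · · · · ·
♟ · · · · · · ·
♙ · · · · · · ·
· · · · · · · ·
· ♙ ♙ ♙ ♙ ♙ ♙ ♙
♖ ♘ ♗ ♕ ♔ ♗ ♘ ♖


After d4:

♜ ♞ ♝ ♛ ♚ ♝ ♞ ♜
· ♟ ♟ ♟ ♟ ♟ ♟ ♟
· · · · · · · ·
♟ · · · · · · ·
♙ · · ♙ · · · ·
· · · · · · · ·
· ♙ ♙ · ♙ ♙ ♙ ♙
♖ ♘ ♗ ♕ ♔ ♗ ♘ ♖


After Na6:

♜ · ♝ ♛ ♚ ♝ ♞ ♜
· ♟ ♟ ♟ ♟ ♟ ♟ ♟
♞ · · · · · · ·
♟ · · · · · · ·
♙ · · ♙ · · · ·
· · · · · · · ·
· ♙ ♙ · ♙ ♙ ♙ ♙
♖ ♘ ♗ ♕ ♔ ♗ ♘ ♖


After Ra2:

♜ · ♝ ♛ ♚ ♝ ♞ ♜
· ♟ ♟ ♟ ♟ ♟ ♟ ♟
♞ · · · · · · ·
♟ · · · · · · ·
♙ · · ♙ · · · ·
· · · · · · · ·
♖ ♙ ♙ · ♙ ♙ ♙ ♙
· ♘ ♗ ♕ ♔ ♗ ♘ ♖


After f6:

♜ · ♝ ♛ ♚ ♝ ♞ ♜
· ♟ ♟ ♟ ♟ · ♟ ♟
♞ · · · · ♟ · ·
♟ · · · · · · ·
♙ · · ♙ · · · ·
· · · · · · · ·
♖ ♙ ♙ · ♙ ♙ ♙ ♙
· ♘ ♗ ♕ ♔ ♗ ♘ ♖


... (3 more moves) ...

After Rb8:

· ♜ ♝ ♛ ♚ ♝ ♞ ♜
· · ♟ ♟ ♟ · ♟ ♟
♞ ♟ · · · ♟ · ·
♟ · · ♙ · · · ·
♙ · · · · · · ·
· · · ♕ · · · ·
♖ ♙ ♙ · ♙ ♙ ♙ ♙
· ♘ ♗ · ♔ ♗ ♘ ♖


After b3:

· ♜ ♝ ♛ ♚ ♝ ♞ ♜
· · ♟ ♟ ♟ · ♟ ♟
♞ ♟ · · · ♟ · ·
♟ · · ♙ · · · ·
♙ · · · · · · ·
· ♙ · ♕ · · · ·
♖ · ♙ · ♙ ♙ ♙ ♙
· ♘ ♗ · ♔ ♗ ♘ ♖



  a b c d e f g h
  ─────────────────
8│· ♜ ♝ ♛ ♚ ♝ ♞ ♜│8
7│· · ♟ ♟ ♟ · ♟ ♟│7
6│♞ ♟ · · · ♟ · ·│6
5│♟ · · ♙ · · · ·│5
4│♙ · · · · · · ·│4
3│· ♙ · ♕ · · · ·│3
2│♖ · ♙ · ♙ ♙ ♙ ♙│2
1│· ♘ ♗ · ♔ ♗ ♘ ♖│1
  ─────────────────
  a b c d e f g h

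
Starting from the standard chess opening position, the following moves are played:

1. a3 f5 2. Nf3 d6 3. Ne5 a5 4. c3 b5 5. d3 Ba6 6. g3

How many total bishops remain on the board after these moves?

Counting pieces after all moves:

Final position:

  a b c d e f g h
  ─────────────────
8│♜ ♞ · ♛ ♚ ♝ ♞ ♜│8
7│· · ♟ · ♟ · ♟ ♟│7
6│♝ · · ♟ · · · ·│6
5│♟ ♟ · · ♘ ♟ · ·│5
4│· · · · · · · ·│4
3│♙ · ♙ ♙ · · ♙ ·│3
2│· ♙ · · ♙ ♙ · ♙│2
1│♖ ♘ ♗ ♕ ♔ ♗ · ♖│1
  ─────────────────
  a b c d e f g h


4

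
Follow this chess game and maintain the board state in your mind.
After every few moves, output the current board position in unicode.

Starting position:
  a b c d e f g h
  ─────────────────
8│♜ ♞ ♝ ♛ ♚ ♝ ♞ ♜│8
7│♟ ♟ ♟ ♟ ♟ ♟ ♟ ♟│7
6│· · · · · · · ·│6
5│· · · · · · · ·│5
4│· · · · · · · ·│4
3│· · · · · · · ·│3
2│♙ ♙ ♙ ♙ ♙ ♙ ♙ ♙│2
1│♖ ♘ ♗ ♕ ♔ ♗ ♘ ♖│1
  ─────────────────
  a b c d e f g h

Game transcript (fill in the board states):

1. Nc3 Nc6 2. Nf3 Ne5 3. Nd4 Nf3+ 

  a b c d e f g h
  ─────────────────
8│♜ · ♝ ♛ ♚ ♝ ♞ ♜│8
7│♟ ♟ ♟ ♟ ♟ ♟ ♟ ♟│7
6│· · · · · · · ·│6
5│· · · · · · · ·│5
4│· · · ♘ · · · ·│4
3│· · ♘ · · ♞ · ·│3
2│♙ ♙ ♙ ♙ ♙ ♙ ♙ ♙│2
1│♖ · ♗ ♕ ♔ ♗ · ♖│1
  ─────────────────
  a b c d e f g h

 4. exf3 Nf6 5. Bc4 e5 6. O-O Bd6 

  a b c d e f g h
  ─────────────────
8│♜ · ♝ ♛ ♚ · · ♜│8
7│♟ ♟ ♟ ♟ · ♟ ♟ ♟│7
6│· · · ♝ · ♞ · ·│6
5│· · · · ♟ · · ·│5
4│· · ♗ ♘ · · · ·│4
3│· · ♘ · · ♙ · ·│3
2│♙ ♙ ♙ ♙ · ♙ ♙ ♙│2
1│♖ · ♗ ♕ · ♖ ♔ ·│1
  ─────────────────
  a b c d e f g h

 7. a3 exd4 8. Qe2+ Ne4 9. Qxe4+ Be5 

  a b c d e f g h
  ─────────────────
8│♜ · ♝ ♛ ♚ · · ♜│8
7│♟ ♟ ♟ ♟ · ♟ ♟ ♟│7
6│· · · · · · · ·│6
5│· · · · ♝ · · ·│5
4│· · ♗ ♟ ♕ · · ·│4
3│♙ · ♘ · · ♙ · ·│3
2│· ♙ ♙ ♙ · ♙ ♙ ♙│2
1│♖ · ♗ · · ♖ ♔ ·│1
  ─────────────────
  a b c d e f g h

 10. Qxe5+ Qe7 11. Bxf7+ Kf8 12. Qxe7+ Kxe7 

  a b c d e f g h
  ─────────────────
8│♜ · ♝ · · · · ♜│8
7│♟ ♟ ♟ ♟ ♚ ♗ ♟ ♟│7
6│· · · · · · · ·│6
5│· · · · · · · ·│5
4│· · · ♟ · · · ·│4
3│♙ · ♘ · · ♙ · ·│3
2│· ♙ ♙ ♙ · ♙ ♙ ♙│2
1│♖ · ♗ · · ♖ ♔ ·│1
  ─────────────────
  a b c d e f g h

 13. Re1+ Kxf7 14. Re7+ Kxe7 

  a b c d e f g h
  ─────────────────
8│♜ · ♝ · · · · ♜│8
7│♟ ♟ ♟ ♟ ♚ · ♟ ♟│7
6│· · · · · · · ·│6
5│· · · · · · · ·│5
4│· · · ♟ · · · ·│4
3│♙ · ♘ · · ♙ · ·│3
2│· ♙ ♙ ♙ · ♙ ♙ ♙│2
1│♖ · ♗ · · · ♔ ·│1
  ─────────────────
  a b c d e f g h


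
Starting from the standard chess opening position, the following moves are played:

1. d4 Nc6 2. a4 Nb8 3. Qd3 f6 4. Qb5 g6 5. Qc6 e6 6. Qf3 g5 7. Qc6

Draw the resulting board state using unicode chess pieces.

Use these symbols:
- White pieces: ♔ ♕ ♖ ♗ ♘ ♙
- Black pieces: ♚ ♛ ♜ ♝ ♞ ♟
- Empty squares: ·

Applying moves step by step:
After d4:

♜ ♞ ♝ ♛ ♚ ♝ ♞ ♜
♟ ♟ ♟ ♟ ♟ ♟ ♟ ♟
· · · · · · · ·
· · · · · · · ·
· · · ♙ · · · ·
· · · · · · · ·
♙ ♙ ♙ · ♙ ♙ ♙ ♙
♖ ♘ ♗ ♕ ♔ ♗ ♘ ♖


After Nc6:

♜ · ♝ ♛ ♚ ♝ ♞ ♜
♟ ♟ ♟ ♟ ♟ ♟ ♟ ♟
· · ♞ · · · · ·
· · · · · · · ·
· · · ♙ · · · ·
· · · · · · · ·
♙ ♙ ♙ · ♙ ♙ ♙ ♙
♖ ♘ ♗ ♕ ♔ ♗ ♘ ♖


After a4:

♜ · ♝ ♛ ♚ ♝ ♞ ♜
♟ ♟ ♟ ♟ ♟ ♟ ♟ ♟
· · ♞ · · · · ·
· · · · · · · ·
♙ · · ♙ · · · ·
· · · · · · · ·
· ♙ ♙ · ♙ ♙ ♙ ♙
♖ ♘ ♗ ♕ ♔ ♗ ♘ ♖


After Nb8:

♜ ♞ ♝ ♛ ♚ ♝ ♞ ♜
♟ ♟ ♟ ♟ ♟ ♟ ♟ ♟
· · · · · · · ·
· · · · · · · ·
♙ · · ♙ · · · ·
· · · · · · · ·
· ♙ ♙ · ♙ ♙ ♙ ♙
♖ ♘ ♗ ♕ ♔ ♗ ♘ ♖


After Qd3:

♜ ♞ ♝ ♛ ♚ ♝ ♞ ♜
♟ ♟ ♟ ♟ ♟ ♟ ♟ ♟
· · · · · · · ·
· · · · · · · ·
♙ · · ♙ · · · ·
· · · ♕ · · · ·
· ♙ ♙ · ♙ ♙ ♙ ♙
♖ ♘ ♗ · ♔ ♗ ♘ ♖


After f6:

♜ ♞ ♝ ♛ ♚ ♝ ♞ ♜
♟ ♟ ♟ ♟ ♟ · ♟ ♟
· · · · · ♟ · ·
· · · · · · · ·
♙ · · ♙ · · · ·
· · · ♕ · · · ·
· ♙ ♙ · ♙ ♙ ♙ ♙
♖ ♘ ♗ · ♔ ♗ ♘ ♖


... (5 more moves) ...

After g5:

♜ ♞ ♝ ♛ ♚ ♝ ♞ ♜
♟ ♟ ♟ ♟ · · · ♟
· · · · ♟ ♟ · ·
· · · · · · ♟ ·
♙ · · ♙ · · · ·
· · · · · ♕ · ·
· ♙ ♙ · ♙ ♙ ♙ ♙
♖ ♘ ♗ · ♔ ♗ ♘ ♖


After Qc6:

♜ ♞ ♝ ♛ ♚ ♝ ♞ ♜
♟ ♟ ♟ ♟ · · · ♟
· · ♕ · ♟ ♟ · ·
· · · · · · ♟ ·
♙ · · ♙ · · · ·
· · · · · · · ·
· ♙ ♙ · ♙ ♙ ♙ ♙
♖ ♘ ♗ · ♔ ♗ ♘ ♖



  a b c d e f g h
  ─────────────────
8│♜ ♞ ♝ ♛ ♚ ♝ ♞ ♜│8
7│♟ ♟ ♟ ♟ · · · ♟│7
6│· · ♕ · ♟ ♟ · ·│6
5│· · · · · · ♟ ·│5
4│♙ · · ♙ · · · ·│4
3│· · · · · · · ·│3
2│· ♙ ♙ · ♙ ♙ ♙ ♙│2
1│♖ ♘ ♗ · ♔ ♗ ♘ ♖│1
  ─────────────────
  a b c d e f g h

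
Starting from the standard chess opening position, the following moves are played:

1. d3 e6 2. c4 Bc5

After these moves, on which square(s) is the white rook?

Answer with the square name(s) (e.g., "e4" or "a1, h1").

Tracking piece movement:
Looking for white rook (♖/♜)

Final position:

  a b c d e f g h
  ─────────────────
8│♜ ♞ ♝ ♛ ♚ · ♞ ♜│8
7│♟ ♟ ♟ ♟ · ♟ ♟ ♟│7
6│· · · · ♟ · · ·│6
5│· · ♝ · · · · ·│5
4│· · ♙ · · · · ·│4
3│· · · ♙ · · · ·│3
2│♙ ♙ · · ♙ ♙ ♙ ♙│2
1│♖ ♘ ♗ ♕ ♔ ♗ ♘ ♖│1
  ─────────────────
  a b c d e f g h


a1, h1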